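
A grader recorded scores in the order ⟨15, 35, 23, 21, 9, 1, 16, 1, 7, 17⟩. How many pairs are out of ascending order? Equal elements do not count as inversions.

Count, for each position, how many later elements it exceeds:
15 → 9, 1, 1, 7 → 4
35 → 23, 21, 9, 1, 16, 1, 7, 17 → 8
23 → 21, 9, 1, 16, 1, 7, 17 → 7
21 → 9, 1, 16, 1, 7, 17 → 6
9 → 1, 1, 7 → 3
1 → none → 0
16 → 1, 7 → 2
1 → none → 0
7 → none → 0
17 → none → 0
Sum: 4 + 8 + 7 + 6 + 3 + 0 + 2 + 0 + 0 + 0 = 30

30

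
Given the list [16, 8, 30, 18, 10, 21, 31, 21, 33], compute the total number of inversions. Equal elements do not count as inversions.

8 inversions

Sweep left to right; for each value list the smaller values that follow it:
16: 2
8: 0
30: 4
18: 1
10: 0
21: 0
31: 1
21: 0
33: 0
Sum: 2 + 0 + 4 + 1 + 0 + 0 + 1 + 0 + 0 = 8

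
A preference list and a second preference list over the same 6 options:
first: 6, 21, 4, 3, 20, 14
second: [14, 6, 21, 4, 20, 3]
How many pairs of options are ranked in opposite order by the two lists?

Assign each item its position (1..6) in the first ordering, then rewrite the second ordering as that position sequence:
positions: 6→1, 21→2, 4→3, 3→4, 20→5, 14→6
second ordering as positions: [6, 1, 2, 3, 5, 4]
Discordant pairs = inversions in this position sequence.
6: 1, 2, 3, 5, 4 → 5
1: 0
2: 0
3: 0
5: 4 → 1
4: 0
Total: 5 + 0 + 0 + 0 + 1 + 0 = 6

Pairs: 6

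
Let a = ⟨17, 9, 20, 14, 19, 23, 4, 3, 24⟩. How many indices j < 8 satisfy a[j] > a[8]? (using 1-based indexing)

7

The element at index 8 is 3.
Elements before it: 17, 9, 20, 14, 19, 23, 4
Those larger than 3: 17, 9, 20, 14, 19, 23, 4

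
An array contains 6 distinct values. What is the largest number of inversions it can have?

15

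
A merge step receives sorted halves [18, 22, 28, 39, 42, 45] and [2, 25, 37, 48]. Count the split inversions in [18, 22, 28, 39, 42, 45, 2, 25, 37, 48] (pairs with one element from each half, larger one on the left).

Take each right-half value and tally the left-half values above it:
r = 2: 18, 22, 28, 39, 42, 45 → 6
r = 25: 28, 39, 42, 45 → 4
r = 37: 39, 42, 45 → 3
r = 48: none → 0
Cross-inversions: 6 + 4 + 3 + 0 = 13

13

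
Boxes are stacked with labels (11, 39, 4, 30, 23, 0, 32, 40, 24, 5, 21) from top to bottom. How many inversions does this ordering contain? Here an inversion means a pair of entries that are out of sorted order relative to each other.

28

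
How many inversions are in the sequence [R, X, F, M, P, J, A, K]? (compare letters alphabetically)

20 inversions

Element-by-element contributions:
R → F, M, P, J, A, K → 6
X → F, M, P, J, A, K → 6
F → A → 1
M → J, A, K → 3
P → J, A, K → 3
J → A → 1
A → none → 0
K → none → 0
Sum: 6 + 6 + 1 + 3 + 3 + 1 + 0 + 0 = 20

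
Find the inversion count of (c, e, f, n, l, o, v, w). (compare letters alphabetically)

1 out-of-order pair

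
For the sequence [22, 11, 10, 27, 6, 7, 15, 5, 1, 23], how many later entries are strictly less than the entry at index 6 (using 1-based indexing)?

2

The element at index 6 is 7.
Elements after it: 15, 5, 1, 23
Those smaller than 7: 5, 1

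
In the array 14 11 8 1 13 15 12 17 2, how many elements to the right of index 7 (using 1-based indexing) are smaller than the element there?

1 such element

The element at index 7 is 12.
Elements after it: 17, 2
Those smaller than 12: 2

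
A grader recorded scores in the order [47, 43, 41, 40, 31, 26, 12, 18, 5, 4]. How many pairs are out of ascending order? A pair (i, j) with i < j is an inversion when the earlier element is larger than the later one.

44 out-of-order pairs

Sweep left to right; for each value list the smaller values that follow it:
47 → 43, 41, 40, 31, 26, 12, 18, 5, 4 → 9
43 → 41, 40, 31, 26, 12, 18, 5, 4 → 8
41 → 40, 31, 26, 12, 18, 5, 4 → 7
40 → 31, 26, 12, 18, 5, 4 → 6
31 → 26, 12, 18, 5, 4 → 5
26 → 12, 18, 5, 4 → 4
12 → 5, 4 → 2
18 → 5, 4 → 2
5 → 4 → 1
4 → none → 0
Sum: 9 + 8 + 7 + 6 + 5 + 4 + 2 + 2 + 1 + 0 = 44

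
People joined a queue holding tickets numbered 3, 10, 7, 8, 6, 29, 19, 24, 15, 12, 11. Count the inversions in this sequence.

Element-by-element contributions:
3 → none → 0
10 → 7, 8, 6 → 3
7 → 6 → 1
8 → 6 → 1
6 → none → 0
29 → 19, 24, 15, 12, 11 → 5
19 → 15, 12, 11 → 3
24 → 15, 12, 11 → 3
15 → 12, 11 → 2
12 → 11 → 1
11 → none → 0
Sum: 0 + 3 + 1 + 1 + 0 + 5 + 3 + 3 + 2 + 1 + 0 = 19

19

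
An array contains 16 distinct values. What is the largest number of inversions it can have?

120

The maximum occurs when the array is in strictly decreasing order: every one of the C(16, 2) pairs is inverted.
C(16, 2) = 16·15/2 = 120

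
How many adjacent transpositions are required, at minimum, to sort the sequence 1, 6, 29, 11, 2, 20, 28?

The minimum number of adjacent swaps to sort an array equals its inversion count, since every such swap removes exactly one inversion.
Count inversions — for each element, later elements that are smaller:
1: none → 0
6: 2 → 1
29: 11, 2, 20, 28 → 4
11: 2 → 1
2: none → 0
20: none → 0
28: none → 0
Total inversions: 0 + 1 + 4 + 1 + 0 + 0 + 0 = 6

6 swaps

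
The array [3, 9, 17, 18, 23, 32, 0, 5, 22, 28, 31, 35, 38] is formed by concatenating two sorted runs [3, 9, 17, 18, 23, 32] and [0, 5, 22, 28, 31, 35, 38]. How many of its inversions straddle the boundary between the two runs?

15 split inversions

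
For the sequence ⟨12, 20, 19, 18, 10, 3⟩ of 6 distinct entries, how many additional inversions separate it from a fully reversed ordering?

Maximum inversions for 6 distinct elements is C(6, 2) = 6·5/2 = 15.
Current inversions — for each element, count later smaller elements:
12: 2
20: 4
19: 3
18: 2
10: 1
3: 0
Current total: 2 + 4 + 3 + 2 + 1 + 0 = 12
Shortfall: 15 − 12 = 3

3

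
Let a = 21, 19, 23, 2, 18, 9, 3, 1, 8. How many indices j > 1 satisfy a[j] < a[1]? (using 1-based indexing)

7 such elements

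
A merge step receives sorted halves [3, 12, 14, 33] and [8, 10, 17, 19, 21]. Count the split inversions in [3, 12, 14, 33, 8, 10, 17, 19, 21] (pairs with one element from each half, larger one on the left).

9 split inversions

Take each right-half value and tally the left-half values above it:
r = 8: 12, 14, 33 → 3
r = 10: 12, 14, 33 → 3
r = 17: 33 → 1
r = 19: 33 → 1
r = 21: 33 → 1
Cross-inversions: 3 + 3 + 1 + 1 + 1 = 9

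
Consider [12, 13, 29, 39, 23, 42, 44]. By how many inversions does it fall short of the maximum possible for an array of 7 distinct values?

19

Maximum inversions for 7 distinct elements is C(7, 2) = 7·6/2 = 21.
Current inversions — for each element, count later smaller elements:
12: 0
13: 0
29: 1
39: 1
23: 0
42: 0
44: 0
Current total: 0 + 0 + 1 + 1 + 0 + 0 + 0 = 2
Shortfall: 21 − 2 = 19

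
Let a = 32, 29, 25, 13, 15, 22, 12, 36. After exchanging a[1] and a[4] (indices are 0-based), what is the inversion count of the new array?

15 inversions

Positions 1 and 4 hold 29 and 15; after swapping, the array is [32, 15, 25, 13, 29, 22, 12, 36].
Count, for each position, how many later elements it exceeds:
32: 6
15: 2
25: 3
13: 1
29: 2
22: 1
12: 0
36: 0
Sum: 6 + 2 + 3 + 1 + 2 + 1 + 0 + 0 = 15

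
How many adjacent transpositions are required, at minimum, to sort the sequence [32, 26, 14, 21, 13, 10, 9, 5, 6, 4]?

43

Each adjacent swap fixes exactly one inversion, so the minimum swap count equals the number of inversions.
Count inversions — for each element, later elements that are smaller:
32: 26, 14, 21, 13, 10, 9, 5, 6, 4 → 9
26: 14, 21, 13, 10, 9, 5, 6, 4 → 8
14: 13, 10, 9, 5, 6, 4 → 6
21: 13, 10, 9, 5, 6, 4 → 6
13: 10, 9, 5, 6, 4 → 5
10: 9, 5, 6, 4 → 4
9: 5, 6, 4 → 3
5: 4 → 1
6: 4 → 1
4: none → 0
Total inversions: 9 + 8 + 6 + 6 + 5 + 4 + 3 + 1 + 1 + 0 = 43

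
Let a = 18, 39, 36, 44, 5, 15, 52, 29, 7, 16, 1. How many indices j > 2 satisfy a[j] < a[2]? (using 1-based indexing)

The element at index 2 is 39.
Elements after it: 36, 44, 5, 15, 52, 29, 7, 16, 1
Those smaller than 39: 36, 5, 15, 29, 7, 16, 1

7 such elements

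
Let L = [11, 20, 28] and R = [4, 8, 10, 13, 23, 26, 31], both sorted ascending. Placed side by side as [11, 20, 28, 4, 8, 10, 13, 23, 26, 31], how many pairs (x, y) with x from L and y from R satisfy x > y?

13

Count, for every r in R, how many entries of L exceed r:
r = 4: 11, 20, 28 → 3
r = 8: 11, 20, 28 → 3
r = 10: 11, 20, 28 → 3
r = 13: 20, 28 → 2
r = 23: 28 → 1
r = 26: 28 → 1
r = 31: none → 0
Cross-inversions: 3 + 3 + 3 + 2 + 1 + 1 + 0 = 13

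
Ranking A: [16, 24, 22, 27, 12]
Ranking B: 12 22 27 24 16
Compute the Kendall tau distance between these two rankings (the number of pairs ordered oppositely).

Assign each item its position (1..5) in the first ordering, then rewrite the second ordering as that position sequence:
positions: 16→1, 24→2, 22→3, 27→4, 12→5
second ordering as positions: [5, 3, 4, 2, 1]
Discordant pairs = inversions in this position sequence.
5: 3, 4, 2, 1 → 4
3: 2, 1 → 2
4: 2, 1 → 2
2: 1 → 1
1: 0
Total: 4 + 2 + 2 + 1 + 0 = 9

9 discordant pairs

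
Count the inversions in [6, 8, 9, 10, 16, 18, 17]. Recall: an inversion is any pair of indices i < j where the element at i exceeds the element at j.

Listing every pair i<j with a[i]>a[j] (using 0-based positions):
(5,6): 18 > 17
That's 1 pair.

Out-of-order pairs: 1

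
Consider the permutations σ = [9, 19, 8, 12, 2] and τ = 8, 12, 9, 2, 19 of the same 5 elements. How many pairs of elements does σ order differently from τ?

Assign each item its position (1..5) in the first ordering, then rewrite the second ordering as that position sequence:
positions: 9→1, 19→2, 8→3, 12→4, 2→5
second ordering as positions: [3, 4, 1, 5, 2]
Discordant pairs = inversions in this position sequence.
3: 1, 2 → 2
4: 1, 2 → 2
1: 0
5: 2 → 1
2: 0
Total: 2 + 2 + 0 + 1 + 0 = 5

5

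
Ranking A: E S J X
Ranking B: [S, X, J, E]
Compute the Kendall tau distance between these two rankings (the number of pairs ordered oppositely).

Discordant pairs: 4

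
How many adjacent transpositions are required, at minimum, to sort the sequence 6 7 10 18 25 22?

1

Minimum adjacent swaps = number of inversions (each swap of adjacent out-of-order elements removes one inversion and no swap can remove more).
Count inversions — for each element, later elements that are smaller:
6: none → 0
7: none → 0
10: none → 0
18: none → 0
25: 22 → 1
22: none → 0
Total inversions: 0 + 0 + 0 + 0 + 1 + 0 = 1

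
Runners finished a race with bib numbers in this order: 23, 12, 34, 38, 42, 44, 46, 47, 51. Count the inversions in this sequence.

1

Count, for each position, how many later elements it exceeds:
23 → 12 → 1
12 → none → 0
34 → none → 0
38 → none → 0
42 → none → 0
44 → none → 0
46 → none → 0
47 → none → 0
51 → none → 0
Sum: 1 + 0 + 0 + 0 + 0 + 0 + 0 + 0 + 0 = 1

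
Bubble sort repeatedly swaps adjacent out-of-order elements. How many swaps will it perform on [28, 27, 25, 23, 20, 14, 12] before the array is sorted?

The minimum number of adjacent swaps to sort an array equals its inversion count, since every such swap removes exactly one inversion.
Count inversions — for each element, later elements that are smaller:
28: 27, 25, 23, 20, 14, 12 → 6
27: 25, 23, 20, 14, 12 → 5
25: 23, 20, 14, 12 → 4
23: 20, 14, 12 → 3
20: 14, 12 → 2
14: 12 → 1
12: none → 0
Total inversions: 6 + 5 + 4 + 3 + 2 + 1 + 0 = 21

21 adjacent swaps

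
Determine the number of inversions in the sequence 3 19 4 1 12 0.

Count, for each position, how many later elements it exceeds:
3 → 1, 0 → 2
19 → 4, 1, 12, 0 → 4
4 → 1, 0 → 2
1 → 0 → 1
12 → 0 → 1
0 → none → 0
Sum: 2 + 4 + 2 + 1 + 1 + 0 = 10

There are 10 inversions.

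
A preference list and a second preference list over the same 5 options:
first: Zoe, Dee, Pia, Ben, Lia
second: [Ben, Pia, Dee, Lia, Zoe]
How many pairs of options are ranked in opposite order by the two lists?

Pairs: 7

Assign each item its position (1..5) in the first ordering, then rewrite the second ordering as that position sequence:
positions: Zoe→1, Dee→2, Pia→3, Ben→4, Lia→5
second ordering as positions: [4, 3, 2, 5, 1]
Discordant pairs = inversions in this position sequence.
4: 3, 2, 1 → 3
3: 2, 1 → 2
2: 1 → 1
5: 1 → 1
1: 0
Total: 3 + 2 + 1 + 1 + 0 = 7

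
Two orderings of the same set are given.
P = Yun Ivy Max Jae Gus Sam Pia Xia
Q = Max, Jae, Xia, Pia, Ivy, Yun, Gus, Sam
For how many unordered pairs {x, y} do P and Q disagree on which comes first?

Assign each item its position (1..8) in the first ordering, then rewrite the second ordering as that position sequence:
positions: Yun→1, Ivy→2, Max→3, Jae→4, Gus→5, Sam→6, Pia→7, Xia→8
second ordering as positions: [3, 4, 8, 7, 2, 1, 5, 6]
Discordant pairs = inversions in this position sequence.
3: 2, 1 → 2
4: 2, 1 → 2
8: 7, 2, 1, 5, 6 → 5
7: 2, 1, 5, 6 → 4
2: 1 → 1
1: 0
5: 0
6: 0
Total: 2 + 2 + 5 + 4 + 1 + 0 + 0 + 0 = 14

14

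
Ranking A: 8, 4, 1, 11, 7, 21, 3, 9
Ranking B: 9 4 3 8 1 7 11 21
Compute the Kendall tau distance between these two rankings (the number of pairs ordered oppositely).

Assign each item its position (1..8) in the first ordering, then rewrite the second ordering as that position sequence:
positions: 8→1, 4→2, 1→3, 11→4, 7→5, 21→6, 3→7, 9→8
second ordering as positions: [8, 2, 7, 1, 3, 5, 4, 6]
Discordant pairs = inversions in this position sequence.
8: 2, 7, 1, 3, 5, 4, 6 → 7
2: 1 → 1
7: 1, 3, 5, 4, 6 → 5
1: 0
3: 0
5: 4 → 1
4: 0
6: 0
Total: 7 + 1 + 5 + 0 + 0 + 1 + 0 + 0 = 14

Discordant pairs: 14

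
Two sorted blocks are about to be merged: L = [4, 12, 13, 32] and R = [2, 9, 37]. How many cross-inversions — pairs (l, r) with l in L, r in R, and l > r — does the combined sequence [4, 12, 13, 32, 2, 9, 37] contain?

There are 7 cross-inversions.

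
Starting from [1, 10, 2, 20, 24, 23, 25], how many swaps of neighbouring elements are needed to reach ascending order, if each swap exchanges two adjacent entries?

There are 2 adjacent swaps.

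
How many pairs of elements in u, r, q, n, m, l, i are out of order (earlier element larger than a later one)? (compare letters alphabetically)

Count, for each position, how many later elements it exceeds:
u: 6
r: 5
q: 4
n: 3
m: 2
l: 1
i: 0
Sum: 6 + 5 + 4 + 3 + 2 + 1 + 0 = 21

There are 21 inversions.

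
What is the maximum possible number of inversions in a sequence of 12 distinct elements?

A reversed (strictly descending) arrangement makes every pair an inversion, giving C(12, 2) inversions.
C(12, 2) = 12·11/2 = 66

66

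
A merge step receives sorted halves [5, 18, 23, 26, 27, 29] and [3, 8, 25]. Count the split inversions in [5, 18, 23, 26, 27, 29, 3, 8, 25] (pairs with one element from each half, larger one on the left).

For each element r of the right run, count left-run elements greater than r:
r = 3: 5, 18, 23, 26, 27, 29 → 6
r = 8: 18, 23, 26, 27, 29 → 5
r = 25: 26, 27, 29 → 3
Cross-inversions: 6 + 5 + 3 = 14

14 cross-inversions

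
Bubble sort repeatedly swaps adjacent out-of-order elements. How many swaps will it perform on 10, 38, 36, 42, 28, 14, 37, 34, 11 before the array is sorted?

21 adjacent swaps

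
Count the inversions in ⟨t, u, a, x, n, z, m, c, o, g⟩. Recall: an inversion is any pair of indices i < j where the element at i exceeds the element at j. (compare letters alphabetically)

27 inversions

For each element, count later entries that are smaller:
t → a, n, m, c, o, g → 6
u → a, n, m, c, o, g → 6
a → none → 0
x → n, m, c, o, g → 5
n → m, c, g → 3
z → m, c, o, g → 4
m → c, g → 2
c → none → 0
o → g → 1
g → none → 0
Sum: 6 + 6 + 0 + 5 + 3 + 4 + 2 + 0 + 1 + 0 = 27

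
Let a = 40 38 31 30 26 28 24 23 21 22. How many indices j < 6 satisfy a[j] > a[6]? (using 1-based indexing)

The element at index 6 is 28.
Elements before it: 40, 38, 31, 30, 26
Those larger than 28: 40, 38, 31, 30

4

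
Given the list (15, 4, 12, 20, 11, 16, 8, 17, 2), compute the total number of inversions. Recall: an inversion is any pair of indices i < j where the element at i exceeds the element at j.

Sweep left to right; for each value list the smaller values that follow it:
15: 5
4: 1
12: 3
20: 5
11: 2
16: 2
8: 1
17: 1
2: 0
Sum: 5 + 1 + 3 + 5 + 2 + 2 + 1 + 1 + 0 = 20

20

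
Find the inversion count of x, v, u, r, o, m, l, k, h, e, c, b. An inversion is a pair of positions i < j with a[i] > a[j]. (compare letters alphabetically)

Element-by-element contributions:
x → v, u, r, o, m, l, k, h, e, c, b → 11
v → u, r, o, m, l, k, h, e, c, b → 10
u → r, o, m, l, k, h, e, c, b → 9
r → o, m, l, k, h, e, c, b → 8
o → m, l, k, h, e, c, b → 7
m → l, k, h, e, c, b → 6
l → k, h, e, c, b → 5
k → h, e, c, b → 4
h → e, c, b → 3
e → c, b → 2
c → b → 1
b → none → 0
Sum: 11 + 10 + 9 + 8 + 7 + 6 + 5 + 4 + 3 + 2 + 1 + 0 = 66

66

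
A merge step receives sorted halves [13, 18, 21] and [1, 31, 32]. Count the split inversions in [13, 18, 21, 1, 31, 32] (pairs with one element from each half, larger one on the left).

3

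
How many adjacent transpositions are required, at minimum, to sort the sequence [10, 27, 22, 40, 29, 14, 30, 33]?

Minimum adjacent swaps = number of inversions (each swap of adjacent out-of-order elements removes one inversion and no swap can remove more).
Count inversions — for each element, later elements that are smaller:
10: none → 0
27: 22, 14 → 2
22: 14 → 1
40: 29, 14, 30, 33 → 4
29: 14 → 1
14: none → 0
30: none → 0
33: none → 0
Total inversions: 0 + 2 + 1 + 4 + 1 + 0 + 0 + 0 = 8

8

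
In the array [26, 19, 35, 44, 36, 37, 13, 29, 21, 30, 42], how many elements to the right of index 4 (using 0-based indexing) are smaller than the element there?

4

The element at index 4 is 36.
Elements after it: 37, 13, 29, 21, 30, 42
Those smaller than 36: 13, 29, 21, 30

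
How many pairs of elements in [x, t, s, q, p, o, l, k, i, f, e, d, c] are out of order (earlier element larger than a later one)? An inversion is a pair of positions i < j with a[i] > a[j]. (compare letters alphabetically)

78

Count, for each position, how many later elements it exceeds:
x: 12
t: 11
s: 10
q: 9
p: 8
o: 7
l: 6
k: 5
i: 4
f: 3
e: 2
d: 1
c: 0
Sum: 12 + 11 + 10 + 9 + 8 + 7 + 6 + 5 + 4 + 3 + 2 + 1 + 0 = 78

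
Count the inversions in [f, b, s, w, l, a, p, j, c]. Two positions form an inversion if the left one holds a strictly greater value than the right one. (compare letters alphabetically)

Element-by-element contributions:
f: 3
b: 1
s: 5
w: 5
l: 3
a: 0
p: 2
j: 1
c: 0
Sum: 3 + 1 + 5 + 5 + 3 + 0 + 2 + 1 + 0 = 20

20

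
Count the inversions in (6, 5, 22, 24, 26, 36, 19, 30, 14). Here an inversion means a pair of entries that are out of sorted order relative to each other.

Count, for each position, how many later elements it exceeds:
6: 1
5: 0
22: 2
24: 2
26: 2
36: 3
19: 1
30: 1
14: 0
Sum: 1 + 0 + 2 + 2 + 2 + 3 + 1 + 1 + 0 = 12

12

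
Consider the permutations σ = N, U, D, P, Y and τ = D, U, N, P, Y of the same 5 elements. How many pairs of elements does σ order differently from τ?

Assign each item its position (1..5) in the first ordering, then rewrite the second ordering as that position sequence:
positions: N→1, U→2, D→3, P→4, Y→5
second ordering as positions: [3, 2, 1, 4, 5]
Discordant pairs = inversions in this position sequence.
3: 2, 1 → 2
2: 1 → 1
1: 0
4: 0
5: 0
Total: 2 + 1 + 0 + 0 + 0 = 3

Discordant pairs: 3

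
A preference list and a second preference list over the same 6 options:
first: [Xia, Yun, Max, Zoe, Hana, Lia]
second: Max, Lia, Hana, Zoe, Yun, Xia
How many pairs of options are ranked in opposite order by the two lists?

12 pairs

Assign each item its position (1..6) in the first ordering, then rewrite the second ordering as that position sequence:
positions: Xia→1, Yun→2, Max→3, Zoe→4, Hana→5, Lia→6
second ordering as positions: [3, 6, 5, 4, 2, 1]
Discordant pairs = inversions in this position sequence.
3: 2, 1 → 2
6: 5, 4, 2, 1 → 4
5: 4, 2, 1 → 3
4: 2, 1 → 2
2: 1 → 1
1: 0
Total: 2 + 4 + 3 + 2 + 1 + 0 = 12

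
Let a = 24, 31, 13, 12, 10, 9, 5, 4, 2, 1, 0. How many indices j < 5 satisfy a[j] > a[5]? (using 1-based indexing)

4

The element at index 5 is 10.
Elements before it: 24, 31, 13, 12
Those larger than 10: 24, 31, 13, 12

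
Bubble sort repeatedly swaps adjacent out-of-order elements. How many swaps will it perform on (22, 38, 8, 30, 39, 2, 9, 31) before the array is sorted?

The minimum number of adjacent swaps to sort an array equals its inversion count, since every such swap removes exactly one inversion.
Count inversions — for each element, later elements that are smaller:
22: 8, 2, 9 → 3
38: 8, 30, 2, 9, 31 → 5
8: 2 → 1
30: 2, 9 → 2
39: 2, 9, 31 → 3
2: none → 0
9: none → 0
31: none → 0
Total inversions: 3 + 5 + 1 + 2 + 3 + 0 + 0 + 0 = 14

14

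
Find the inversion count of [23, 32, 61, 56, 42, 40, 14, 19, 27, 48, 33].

Inversions: 30

Count, for each position, how many later elements it exceeds:
23 → 14, 19 → 2
32 → 14, 19, 27 → 3
61 → 56, 42, 40, 14, 19, 27, 48, 33 → 8
56 → 42, 40, 14, 19, 27, 48, 33 → 7
42 → 40, 14, 19, 27, 33 → 5
40 → 14, 19, 27, 33 → 4
14 → none → 0
19 → none → 0
27 → none → 0
48 → 33 → 1
33 → none → 0
Sum: 2 + 3 + 8 + 7 + 5 + 4 + 0 + 0 + 0 + 1 + 0 = 30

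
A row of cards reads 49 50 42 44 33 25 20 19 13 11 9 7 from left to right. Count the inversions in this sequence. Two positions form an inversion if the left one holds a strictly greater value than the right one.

64

Element-by-element contributions:
49 → 42, 44, 33, 25, 20, 19, 13, 11, 9, 7 → 10
50 → 42, 44, 33, 25, 20, 19, 13, 11, 9, 7 → 10
42 → 33, 25, 20, 19, 13, 11, 9, 7 → 8
44 → 33, 25, 20, 19, 13, 11, 9, 7 → 8
33 → 25, 20, 19, 13, 11, 9, 7 → 7
25 → 20, 19, 13, 11, 9, 7 → 6
20 → 19, 13, 11, 9, 7 → 5
19 → 13, 11, 9, 7 → 4
13 → 11, 9, 7 → 3
11 → 9, 7 → 2
9 → 7 → 1
7 → none → 0
Sum: 10 + 10 + 8 + 8 + 7 + 6 + 5 + 4 + 3 + 2 + 1 + 0 = 64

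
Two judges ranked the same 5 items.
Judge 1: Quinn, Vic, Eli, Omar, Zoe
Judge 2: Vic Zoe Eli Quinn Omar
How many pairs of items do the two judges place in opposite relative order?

Assign each item its position (1..5) in the first ordering, then rewrite the second ordering as that position sequence:
positions: Quinn→1, Vic→2, Eli→3, Omar→4, Zoe→5
second ordering as positions: [2, 5, 3, 1, 4]
Discordant pairs = inversions in this position sequence.
2: 1 → 1
5: 3, 1, 4 → 3
3: 1 → 1
1: 0
4: 0
Total: 1 + 3 + 1 + 0 + 0 = 5

5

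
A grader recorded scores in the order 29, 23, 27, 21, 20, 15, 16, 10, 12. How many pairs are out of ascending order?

For each element, count later entries that are smaller:
29: 8
23: 6
27: 6
21: 5
20: 4
15: 2
16: 2
10: 0
12: 0
Sum: 8 + 6 + 6 + 5 + 4 + 2 + 2 + 0 + 0 = 33

33 out-of-order pairs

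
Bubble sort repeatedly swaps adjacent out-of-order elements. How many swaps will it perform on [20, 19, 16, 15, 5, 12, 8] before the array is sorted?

The minimum number of adjacent swaps to sort an array equals its inversion count, since every such swap removes exactly one inversion.
Count inversions — for each element, later elements that are smaller:
20: 19, 16, 15, 5, 12, 8 → 6
19: 16, 15, 5, 12, 8 → 5
16: 15, 5, 12, 8 → 4
15: 5, 12, 8 → 3
5: none → 0
12: 8 → 1
8: none → 0
Total inversions: 6 + 5 + 4 + 3 + 0 + 1 + 0 = 19

19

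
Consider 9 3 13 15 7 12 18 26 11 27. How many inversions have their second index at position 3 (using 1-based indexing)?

The element at index 3 is 13.
Elements before it: 9, 3
None of them are larger than 13.

0 such elements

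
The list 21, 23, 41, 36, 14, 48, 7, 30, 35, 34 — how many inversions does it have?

21 inversions

Sweep left to right; for each value list the smaller values that follow it:
21 → 14, 7 → 2
23 → 14, 7 → 2
41 → 36, 14, 7, 30, 35, 34 → 6
36 → 14, 7, 30, 35, 34 → 5
14 → 7 → 1
48 → 7, 30, 35, 34 → 4
7 → none → 0
30 → none → 0
35 → 34 → 1
34 → none → 0
Sum: 2 + 2 + 6 + 5 + 1 + 4 + 0 + 0 + 1 + 0 = 21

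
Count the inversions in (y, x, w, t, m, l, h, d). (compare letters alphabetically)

Inversions: 28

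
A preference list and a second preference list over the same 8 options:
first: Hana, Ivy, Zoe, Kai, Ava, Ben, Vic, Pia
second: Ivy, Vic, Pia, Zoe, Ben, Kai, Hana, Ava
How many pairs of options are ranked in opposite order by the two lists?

Pairs: 16

Assign each item its position (1..8) in the first ordering, then rewrite the second ordering as that position sequence:
positions: Hana→1, Ivy→2, Zoe→3, Kai→4, Ava→5, Ben→6, Vic→7, Pia→8
second ordering as positions: [2, 7, 8, 3, 6, 4, 1, 5]
Discordant pairs = inversions in this position sequence.
2: 1 → 1
7: 3, 6, 4, 1, 5 → 5
8: 3, 6, 4, 1, 5 → 5
3: 1 → 1
6: 4, 1, 5 → 3
4: 1 → 1
1: 0
5: 0
Total: 1 + 5 + 5 + 1 + 3 + 1 + 0 + 0 = 16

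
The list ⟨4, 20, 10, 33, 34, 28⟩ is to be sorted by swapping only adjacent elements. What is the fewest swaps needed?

3 adjacent swaps

The minimum number of adjacent swaps to sort an array equals its inversion count, since every such swap removes exactly one inversion.
Count inversions — for each element, later elements that are smaller:
4: none → 0
20: 10 → 1
10: none → 0
33: 28 → 1
34: 28 → 1
28: none → 0
Total inversions: 0 + 1 + 0 + 1 + 1 + 0 = 3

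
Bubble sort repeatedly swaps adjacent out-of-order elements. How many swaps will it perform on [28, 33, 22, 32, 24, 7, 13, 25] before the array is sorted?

Each adjacent swap fixes exactly one inversion, so the minimum swap count equals the number of inversions.
Count inversions — for each element, later elements that are smaller:
28: 22, 24, 7, 13, 25 → 5
33: 22, 32, 24, 7, 13, 25 → 6
22: 7, 13 → 2
32: 24, 7, 13, 25 → 4
24: 7, 13 → 2
7: none → 0
13: none → 0
25: none → 0
Total inversions: 5 + 6 + 2 + 4 + 2 + 0 + 0 + 0 = 19

19 adjacent swaps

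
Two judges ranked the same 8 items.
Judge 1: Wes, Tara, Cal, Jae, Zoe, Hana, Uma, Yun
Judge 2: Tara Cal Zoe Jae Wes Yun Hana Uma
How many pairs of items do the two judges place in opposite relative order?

7

Assign each item its position (1..8) in the first ordering, then rewrite the second ordering as that position sequence:
positions: Wes→1, Tara→2, Cal→3, Jae→4, Zoe→5, Hana→6, Uma→7, Yun→8
second ordering as positions: [2, 3, 5, 4, 1, 8, 6, 7]
Discordant pairs = inversions in this position sequence.
2: 1 → 1
3: 1 → 1
5: 4, 1 → 2
4: 1 → 1
1: 0
8: 6, 7 → 2
6: 0
7: 0
Total: 1 + 1 + 2 + 1 + 0 + 2 + 0 + 0 = 7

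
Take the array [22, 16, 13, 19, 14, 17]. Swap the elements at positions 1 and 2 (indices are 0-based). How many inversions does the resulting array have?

8 inversions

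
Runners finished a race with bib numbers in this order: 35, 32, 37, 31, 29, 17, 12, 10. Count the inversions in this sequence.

Count, for each position, how many later elements it exceeds:
35: 6
32: 5
37: 5
31: 4
29: 3
17: 2
12: 1
10: 0
Sum: 6 + 5 + 5 + 4 + 3 + 2 + 1 + 0 = 26

Inversions: 26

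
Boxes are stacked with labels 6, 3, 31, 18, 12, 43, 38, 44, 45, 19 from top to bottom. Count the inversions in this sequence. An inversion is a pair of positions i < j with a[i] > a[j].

10

Element-by-element contributions:
6 → 3 → 1
3 → none → 0
31 → 18, 12, 19 → 3
18 → 12 → 1
12 → none → 0
43 → 38, 19 → 2
38 → 19 → 1
44 → 19 → 1
45 → 19 → 1
19 → none → 0
Sum: 1 + 0 + 3 + 1 + 0 + 2 + 1 + 1 + 1 + 0 = 10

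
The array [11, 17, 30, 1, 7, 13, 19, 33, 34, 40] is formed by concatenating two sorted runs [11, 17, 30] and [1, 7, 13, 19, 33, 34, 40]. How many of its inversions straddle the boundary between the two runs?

Cross-inversions: 9

Take each right-half value and tally the left-half values above it:
r = 1: 11, 17, 30 → 3
r = 7: 11, 17, 30 → 3
r = 13: 17, 30 → 2
r = 19: 30 → 1
r = 33: none → 0
r = 34: none → 0
r = 40: none → 0
Cross-inversions: 3 + 3 + 2 + 1 + 0 + 0 + 0 = 9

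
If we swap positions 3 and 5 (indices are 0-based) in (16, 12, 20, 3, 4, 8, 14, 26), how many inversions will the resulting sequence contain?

Positions 3 and 5 hold 3 and 8; after swapping, the array is [16, 12, 20, 8, 4, 3, 14, 26].
Count, for each position, how many later elements it exceeds:
16 → 12, 8, 4, 3, 14 → 5
12 → 8, 4, 3 → 3
20 → 8, 4, 3, 14 → 4
8 → 4, 3 → 2
4 → 3 → 1
3 → none → 0
14 → none → 0
26 → none → 0
Sum: 5 + 3 + 4 + 2 + 1 + 0 + 0 + 0 = 15

15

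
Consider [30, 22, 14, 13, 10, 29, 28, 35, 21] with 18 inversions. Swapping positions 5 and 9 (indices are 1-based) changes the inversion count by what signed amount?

+1

Positions 5 and 9 hold 10 and 21; after swapping, the array is [30, 22, 14, 13, 21, 29, 28, 35, 10].
Sweep left to right; for each value list the smaller values that follow it:
30: 7
22: 4
14: 2
13: 1
21: 1
29: 2
28: 1
35: 1
10: 0
Sum: 7 + 4 + 2 + 1 + 1 + 2 + 1 + 1 + 0 = 19
Change: 19 − 18 = +1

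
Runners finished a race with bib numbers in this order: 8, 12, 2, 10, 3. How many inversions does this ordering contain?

Count, for each position, how many later elements it exceeds:
8: 2
12: 3
2: 0
10: 1
3: 0
Sum: 2 + 3 + 0 + 1 + 0 = 6

6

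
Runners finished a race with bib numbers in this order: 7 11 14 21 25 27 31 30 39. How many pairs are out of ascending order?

1

Element-by-element contributions:
7 → none → 0
11 → none → 0
14 → none → 0
21 → none → 0
25 → none → 0
27 → none → 0
31 → 30 → 1
30 → none → 0
39 → none → 0
Sum: 0 + 0 + 0 + 0 + 0 + 0 + 1 + 0 + 0 = 1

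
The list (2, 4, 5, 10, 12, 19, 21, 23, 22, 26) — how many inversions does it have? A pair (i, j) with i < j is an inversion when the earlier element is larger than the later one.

1

Element-by-element contributions:
2: 0
4: 0
5: 0
10: 0
12: 0
19: 0
21: 0
23: 1
22: 0
26: 0
Sum: 0 + 0 + 0 + 0 + 0 + 0 + 0 + 1 + 0 + 0 = 1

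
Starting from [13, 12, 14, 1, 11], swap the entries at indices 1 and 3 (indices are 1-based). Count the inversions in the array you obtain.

Positions 1 and 3 hold 13 and 14; after swapping, the array is [14, 12, 13, 1, 11].
Element-by-element contributions:
14: 4
12: 2
13: 2
1: 0
11: 0
Sum: 4 + 2 + 2 + 0 + 0 = 8

8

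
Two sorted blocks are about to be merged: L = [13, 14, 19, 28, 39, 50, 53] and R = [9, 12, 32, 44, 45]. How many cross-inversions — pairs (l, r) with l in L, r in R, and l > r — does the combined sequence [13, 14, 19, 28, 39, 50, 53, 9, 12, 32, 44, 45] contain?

Count, for every r in R, how many entries of L exceed r:
r = 9: 13, 14, 19, 28, 39, 50, 53 → 7
r = 12: 13, 14, 19, 28, 39, 50, 53 → 7
r = 32: 39, 50, 53 → 3
r = 44: 50, 53 → 2
r = 45: 50, 53 → 2
Cross-inversions: 7 + 7 + 3 + 2 + 2 = 21

21 split inversions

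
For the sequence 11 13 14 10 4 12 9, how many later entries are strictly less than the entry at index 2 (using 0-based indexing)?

4 such elements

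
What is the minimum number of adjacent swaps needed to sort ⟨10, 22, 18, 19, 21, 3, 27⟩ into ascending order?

Swaps: 8

Minimum adjacent swaps = number of inversions (each swap of adjacent out-of-order elements removes one inversion and no swap can remove more).
Count inversions — for each element, later elements that are smaller:
10: 3 → 1
22: 18, 19, 21, 3 → 4
18: 3 → 1
19: 3 → 1
21: 3 → 1
3: none → 0
27: none → 0
Total inversions: 1 + 4 + 1 + 1 + 1 + 0 + 0 = 8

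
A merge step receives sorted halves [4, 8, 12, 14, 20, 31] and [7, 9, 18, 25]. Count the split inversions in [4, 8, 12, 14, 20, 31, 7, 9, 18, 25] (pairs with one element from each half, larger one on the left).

12

For each element r of the right run, count left-run elements greater than r:
r = 7: 8, 12, 14, 20, 31 → 5
r = 9: 12, 14, 20, 31 → 4
r = 18: 20, 31 → 2
r = 25: 31 → 1
Cross-inversions: 5 + 4 + 2 + 1 = 12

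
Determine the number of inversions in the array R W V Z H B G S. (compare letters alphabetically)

There are 18 inversions.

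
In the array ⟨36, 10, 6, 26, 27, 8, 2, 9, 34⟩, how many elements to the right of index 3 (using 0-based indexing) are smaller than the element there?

3

The element at index 3 is 26.
Elements after it: 27, 8, 2, 9, 34
Those smaller than 26: 8, 2, 9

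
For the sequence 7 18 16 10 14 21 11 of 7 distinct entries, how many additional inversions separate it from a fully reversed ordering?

Maximum inversions for 7 distinct elements is C(7, 2) = 7·6/2 = 21.
Current inversions — for each element, count later smaller elements:
7: 0
18: 4
16: 3
10: 0
14: 1
21: 1
11: 0
Current total: 0 + 4 + 3 + 0 + 1 + 1 + 0 = 9
Shortfall: 21 − 9 = 12

12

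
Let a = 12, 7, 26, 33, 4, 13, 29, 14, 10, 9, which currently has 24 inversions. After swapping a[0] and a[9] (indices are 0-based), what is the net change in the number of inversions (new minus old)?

-3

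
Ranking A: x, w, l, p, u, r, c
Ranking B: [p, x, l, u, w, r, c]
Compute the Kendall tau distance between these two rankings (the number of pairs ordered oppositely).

Assign each item its position (1..7) in the first ordering, then rewrite the second ordering as that position sequence:
positions: x→1, w→2, l→3, p→4, u→5, r→6, c→7
second ordering as positions: [4, 1, 3, 5, 2, 6, 7]
Discordant pairs = inversions in this position sequence.
4: 1, 3, 2 → 3
1: 0
3: 2 → 1
5: 2 → 1
2: 0
6: 0
7: 0
Total: 3 + 0 + 1 + 1 + 0 + 0 + 0 = 5

5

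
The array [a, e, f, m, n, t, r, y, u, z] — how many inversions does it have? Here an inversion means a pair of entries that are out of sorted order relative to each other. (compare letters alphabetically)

Element-by-element contributions:
a → none → 0
e → none → 0
f → none → 0
m → none → 0
n → none → 0
t → r → 1
r → none → 0
y → u → 1
u → none → 0
z → none → 0
Sum: 0 + 0 + 0 + 0 + 0 + 1 + 0 + 1 + 0 + 0 = 2

2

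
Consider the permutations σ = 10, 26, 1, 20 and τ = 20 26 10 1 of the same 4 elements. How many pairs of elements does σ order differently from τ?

4

Assign each item its position (1..4) in the first ordering, then rewrite the second ordering as that position sequence:
positions: 10→1, 26→2, 1→3, 20→4
second ordering as positions: [4, 2, 1, 3]
Discordant pairs = inversions in this position sequence.
4: 2, 1, 3 → 3
2: 1 → 1
1: 0
3: 0
Total: 3 + 1 + 0 + 0 = 4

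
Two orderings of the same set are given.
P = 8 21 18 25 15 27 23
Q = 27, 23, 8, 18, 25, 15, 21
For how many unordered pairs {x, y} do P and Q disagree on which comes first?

Assign each item its position (1..7) in the first ordering, then rewrite the second ordering as that position sequence:
positions: 8→1, 21→2, 18→3, 25→4, 15→5, 27→6, 23→7
second ordering as positions: [6, 7, 1, 3, 4, 5, 2]
Discordant pairs = inversions in this position sequence.
6: 1, 3, 4, 5, 2 → 5
7: 1, 3, 4, 5, 2 → 5
1: 0
3: 2 → 1
4: 2 → 1
5: 2 → 1
2: 0
Total: 5 + 5 + 0 + 1 + 1 + 1 + 0 = 13

13 disagreeing pairs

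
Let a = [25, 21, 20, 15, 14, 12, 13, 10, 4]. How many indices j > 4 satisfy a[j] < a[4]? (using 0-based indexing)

The element at index 4 is 14.
Elements after it: 12, 13, 10, 4
Those smaller than 14: 12, 13, 10, 4

4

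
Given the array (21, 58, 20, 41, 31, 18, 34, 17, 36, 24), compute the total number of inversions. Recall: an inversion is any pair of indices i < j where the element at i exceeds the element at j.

26 out-of-order pairs

Count, for each position, how many later elements it exceeds:
21: 3
58: 8
20: 2
41: 6
31: 3
18: 1
34: 2
17: 0
36: 1
24: 0
Sum: 3 + 8 + 2 + 6 + 3 + 1 + 2 + 0 + 1 + 0 = 26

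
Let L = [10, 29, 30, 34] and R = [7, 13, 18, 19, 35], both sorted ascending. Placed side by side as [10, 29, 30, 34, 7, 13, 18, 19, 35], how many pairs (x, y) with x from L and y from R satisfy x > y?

13 split inversions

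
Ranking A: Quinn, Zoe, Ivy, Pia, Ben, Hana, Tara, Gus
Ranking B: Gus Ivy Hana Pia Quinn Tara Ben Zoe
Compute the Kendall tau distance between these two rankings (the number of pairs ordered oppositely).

There are 18 discordant pairs.

Assign each item its position (1..8) in the first ordering, then rewrite the second ordering as that position sequence:
positions: Quinn→1, Zoe→2, Ivy→3, Pia→4, Ben→5, Hana→6, Tara→7, Gus→8
second ordering as positions: [8, 3, 6, 4, 1, 7, 5, 2]
Discordant pairs = inversions in this position sequence.
8: 3, 6, 4, 1, 7, 5, 2 → 7
3: 1, 2 → 2
6: 4, 1, 5, 2 → 4
4: 1, 2 → 2
1: 0
7: 5, 2 → 2
5: 2 → 1
2: 0
Total: 7 + 2 + 4 + 2 + 0 + 2 + 1 + 0 = 18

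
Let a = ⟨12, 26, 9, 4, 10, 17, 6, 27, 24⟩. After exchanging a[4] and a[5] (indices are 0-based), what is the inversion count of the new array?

16 inversions

Positions 4 and 5 hold 10 and 17; after swapping, the array is [12, 26, 9, 4, 17, 10, 6, 27, 24].
Element-by-element contributions:
12: 4
26: 6
9: 2
4: 0
17: 2
10: 1
6: 0
27: 1
24: 0
Sum: 4 + 6 + 2 + 0 + 2 + 1 + 0 + 1 + 0 = 16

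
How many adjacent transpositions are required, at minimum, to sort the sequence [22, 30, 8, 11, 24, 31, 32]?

The minimum number of adjacent swaps to sort an array equals its inversion count, since every such swap removes exactly one inversion.
Count inversions — for each element, later elements that are smaller:
22: 8, 11 → 2
30: 8, 11, 24 → 3
8: none → 0
11: none → 0
24: none → 0
31: none → 0
32: none → 0
Total inversions: 2 + 3 + 0 + 0 + 0 + 0 + 0 = 5

5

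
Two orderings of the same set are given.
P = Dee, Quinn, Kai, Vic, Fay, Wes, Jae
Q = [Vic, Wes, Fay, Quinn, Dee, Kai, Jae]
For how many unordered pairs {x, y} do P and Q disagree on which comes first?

Assign each item its position (1..7) in the first ordering, then rewrite the second ordering as that position sequence:
positions: Dee→1, Quinn→2, Kai→3, Vic→4, Fay→5, Wes→6, Jae→7
second ordering as positions: [4, 6, 5, 2, 1, 3, 7]
Discordant pairs = inversions in this position sequence.
4: 2, 1, 3 → 3
6: 5, 2, 1, 3 → 4
5: 2, 1, 3 → 3
2: 1 → 1
1: 0
3: 0
7: 0
Total: 3 + 4 + 3 + 1 + 0 + 0 + 0 = 11

11 disagreeing pairs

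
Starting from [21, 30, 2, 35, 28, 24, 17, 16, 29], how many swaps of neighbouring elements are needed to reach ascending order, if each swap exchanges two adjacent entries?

20 swaps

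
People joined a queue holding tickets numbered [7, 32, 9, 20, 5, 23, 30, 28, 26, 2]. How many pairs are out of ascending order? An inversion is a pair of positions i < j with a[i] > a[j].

22 inversions

Element-by-element contributions:
7: 2
32: 8
9: 2
20: 2
5: 1
23: 1
30: 3
28: 2
26: 1
2: 0
Sum: 2 + 8 + 2 + 2 + 1 + 1 + 3 + 2 + 1 + 0 = 22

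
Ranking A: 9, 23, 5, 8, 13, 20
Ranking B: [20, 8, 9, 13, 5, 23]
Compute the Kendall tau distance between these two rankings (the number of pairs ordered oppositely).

11

Assign each item its position (1..6) in the first ordering, then rewrite the second ordering as that position sequence:
positions: 9→1, 23→2, 5→3, 8→4, 13→5, 20→6
second ordering as positions: [6, 4, 1, 5, 3, 2]
Discordant pairs = inversions in this position sequence.
6: 4, 1, 5, 3, 2 → 5
4: 1, 3, 2 → 3
1: 0
5: 3, 2 → 2
3: 2 → 1
2: 0
Total: 5 + 3 + 0 + 2 + 1 + 0 = 11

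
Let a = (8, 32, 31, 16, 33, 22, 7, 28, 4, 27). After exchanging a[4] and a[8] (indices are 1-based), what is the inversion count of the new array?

Positions 4 and 8 hold 16 and 28; after swapping, the array is [8, 32, 31, 28, 33, 22, 7, 16, 4, 27].
Count, for each position, how many later elements it exceeds:
8 → 7, 4 → 2
32 → 31, 28, 22, 7, 16, 4, 27 → 7
31 → 28, 22, 7, 16, 4, 27 → 6
28 → 22, 7, 16, 4, 27 → 5
33 → 22, 7, 16, 4, 27 → 5
22 → 7, 16, 4 → 3
7 → 4 → 1
16 → 4 → 1
4 → none → 0
27 → none → 0
Sum: 2 + 7 + 6 + 5 + 5 + 3 + 1 + 1 + 0 + 0 = 30

30 inversions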